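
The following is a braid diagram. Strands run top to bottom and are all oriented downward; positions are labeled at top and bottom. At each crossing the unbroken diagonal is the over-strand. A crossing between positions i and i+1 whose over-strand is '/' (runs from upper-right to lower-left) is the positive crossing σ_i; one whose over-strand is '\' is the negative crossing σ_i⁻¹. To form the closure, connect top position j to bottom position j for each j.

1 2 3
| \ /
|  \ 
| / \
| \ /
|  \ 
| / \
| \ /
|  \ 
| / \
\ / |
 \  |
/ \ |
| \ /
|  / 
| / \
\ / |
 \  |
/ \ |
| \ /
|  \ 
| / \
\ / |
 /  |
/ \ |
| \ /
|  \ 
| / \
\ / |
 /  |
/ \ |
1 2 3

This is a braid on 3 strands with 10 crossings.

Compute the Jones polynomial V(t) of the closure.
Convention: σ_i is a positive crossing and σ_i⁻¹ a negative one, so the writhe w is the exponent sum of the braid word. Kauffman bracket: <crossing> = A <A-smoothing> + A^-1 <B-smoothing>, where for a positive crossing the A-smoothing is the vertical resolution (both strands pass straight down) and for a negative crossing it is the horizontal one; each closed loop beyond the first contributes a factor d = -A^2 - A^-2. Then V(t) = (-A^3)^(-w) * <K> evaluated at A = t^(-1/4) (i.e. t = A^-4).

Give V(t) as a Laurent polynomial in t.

Reading the diagram top to bottom ('/'-over between positions i,i+1 = s_i, '\'-over = s_i^-1): braid word = s2^-1 s2^-1 s2^-1 s1^-1 s2 s1^-1 s2^-1 s1 s2^-1 s1.
Braid: s2^-1 s2^-1 s2^-1 s1^-1 s2 s1^-1 s2^-1 s1 s2^-1 s1 on 3 strands, 10 crossings.
Writhe w = (#positive) - (#negative) = 3 - 7 = -4.
Enumerate smoothing states for the bracket polynomial. There are 2^10 = 1024 states.
Each crossing splits two ways (0=vertical, 1=horizontal). The state's weight is A^(#A-smoothings - #B-smoothings) * d^(loops - 1).
Tabulate the states by total A-exponent and number of loops L (A-exp: L × count):
  A^10: L=6 ×1
  A^8: L=5 ×10
  A^6: L=4 ×41, L=6 ×4
  A^4: L=3 ×88, L=5 ×31, L=7 ×1
  A^2: L=2 ×102, L=4 ×99, L=6 ×9
  A^0: L=1 ×54, L=3 ×162, L=5 ×36
  A^-2: L=2 ×134, L=4 ×74, L=6 ×2
  A^-4: L=1 ×30, L=3 ×82, L=5 ×8
  A^-6: L=2 ×32, L=4 ×13
  A^-8: L=1 ×3, L=3 ×7
  A^-10: L=2 ×1
Each group contributes A^e * Σ count * d^(L-1):
Powers of d = -A^2 - A^-2: d^2 = A^4 + 2 + A^-4; d^3 = -A^6 - 3*A^2 - 3*A^-2 - A^-6; d^4 = A^8 + 4*A^4 + 6 + 4*A^-4 + A^-8; d^5 = -A^10 - 5*A^6 - 10*A^2 - 10*A^-2 - 5*A^-6 - A^-10; d^6 = A^12 + 6*A^8 + 15*A^4 + 20 + 15*A^-4 + 6*A^-8 + A^-12.
  A^10 * (d^5) = -A^20 - 5*A^16 - 10*A^12 - 10*A^8 - 5*A^4 - 1
  A^8 * (10*d^4) = 10*A^16 + 40*A^12 + 60*A^8 + 40*A^4 + 10
  A^6 * (41*d^3 + 4*d^5) = -4*A^16 - 61*A^12 - 163*A^8 - 163*A^4 - 61 - 4*A^-4
  A^4 * (88*d^2 + 31*d^4 + d^6) = A^16 + 37*A^12 + 227*A^8 + 382*A^4 + 227 + 37*A^-4 + A^-8
  A^2 * (102*d + 99*d^3 + 9*d^5) = -9*A^12 - 144*A^8 - 489*A^4 - 489 - 144*A^-4 - 9*A^-8
  A^0 * (54 + 162*d^2 + 36*d^4) = 36*A^8 + 306*A^4 + 594 + 306*A^-4 + 36*A^-8
  A^-2 * (134*d + 74*d^3 + 2*d^5) = -2*A^8 - 84*A^4 - 376 - 376*A^-4 - 84*A^-8 - 2*A^-12
  A^-4 * (30 + 82*d^2 + 8*d^4) = 8*A^4 + 114 + 242*A^-4 + 114*A^-8 + 8*A^-12
  A^-6 * (32*d + 13*d^3) = -13 - 71*A^-4 - 71*A^-8 - 13*A^-12
  A^-8 * (3 + 7*d^2) = 7*A^-4 + 17*A^-8 + 7*A^-12
  A^-10 * (d) = -A^-8 - A^-12
Summing the groups: <K> = -A^20 + 2*A^16 - 3*A^12 + 4*A^8 - 5*A^4 + 5 - 3*A^-4 + 3*A^-8 - A^-12
Normalise by the writhe: (-A^3)^(-w) = (-A^3)^(4) = A^12, so f(A) = A^12 * <K> = -A^32 + 2*A^28 - 3*A^24 + 4*A^20 - 5*A^16 + 5*A^12 - 3*A^8 + 3*A^4 - 1.
Substitute A = t^(-1/4), i.e. A^e → t^(-e/4): V(t) = -1 + 3*t^-1 - 3*t^-2 + 5*t^-3 - 5*t^-4 + 4*t^-5 - 3*t^-6 + 2*t^-7 - t^-8

Answer: -1 + 3*t^-1 - 3*t^-2 + 5*t^-3 - 5*t^-4 + 4*t^-5 - 3*t^-6 + 2*t^-7 - t^-8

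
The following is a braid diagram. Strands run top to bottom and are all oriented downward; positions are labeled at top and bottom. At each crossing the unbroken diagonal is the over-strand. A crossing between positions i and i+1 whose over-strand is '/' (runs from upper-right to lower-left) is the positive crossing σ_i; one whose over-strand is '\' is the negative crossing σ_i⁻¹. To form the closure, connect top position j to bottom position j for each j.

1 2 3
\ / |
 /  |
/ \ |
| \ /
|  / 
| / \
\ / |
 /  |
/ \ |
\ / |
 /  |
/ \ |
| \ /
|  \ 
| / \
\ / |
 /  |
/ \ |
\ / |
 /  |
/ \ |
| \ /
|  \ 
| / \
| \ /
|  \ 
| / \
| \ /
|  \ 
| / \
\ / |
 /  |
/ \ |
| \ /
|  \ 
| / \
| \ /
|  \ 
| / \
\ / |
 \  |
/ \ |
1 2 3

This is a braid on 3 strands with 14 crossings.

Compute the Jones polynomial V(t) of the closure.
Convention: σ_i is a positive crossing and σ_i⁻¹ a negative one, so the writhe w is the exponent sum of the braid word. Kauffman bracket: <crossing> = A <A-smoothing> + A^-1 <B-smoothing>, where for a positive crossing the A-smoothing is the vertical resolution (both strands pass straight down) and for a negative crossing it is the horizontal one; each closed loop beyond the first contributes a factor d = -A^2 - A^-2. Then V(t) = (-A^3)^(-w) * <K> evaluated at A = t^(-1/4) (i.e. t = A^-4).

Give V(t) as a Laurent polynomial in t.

-t^5 + 3*t^4 - 6*t^3 + 9*t^2 - 11*t + 13 - 11*t^-1 + 9*t^-2 - 6*t^-3 + 3*t^-4 - t^-5

Derivation:
Reading the diagram top to bottom ('/'-over between positions i,i+1 = s_i, '\'-over = s_i^-1): braid word = s1 s2 s1 s1 s2^-1 s1 s1 s2^-1 s2^-1 s2^-1 s1 s2^-1 s2^-1 s1^-1.
The presented braid s1 s2 s1 s1 s2^-1 s1 s1 s2^-1 s2^-1 s2^-1 s1 s2^-1 s2^-1 s1^-1 on 3 strands reduces by inverse Markov moves (closure unchanged at each step):
  Deconjugate: the word is γ·β·γ⁻¹ with γ = s1 s2 (prefix) and γ⁻¹ = s2^-1 s1^-1 (suffix); strip both.
Reduced to β = s1 s1 s2^-1 s1 s1 s2^-1 s2^-1 s2^-1 s1 s2^-1 on 3 strands, 10 crossings.
Compute on β:
Braid: s1 s1 s2^-1 s1 s1 s2^-1 s2^-1 s2^-1 s1 s2^-1 on 3 strands, 10 crossings.
Writhe w = (#positive) - (#negative) = 5 - 5 = 0.
Enumerate smoothing states for the bracket polynomial. There are 2^10 = 1024 states.
For each crossing: s=0 is the vertical smoothing, s=1 horizontal. Crossing k contributes A^(sign_k * (1 - 2*s_k)); loop factor d = -A^2 - A^-2.
Tabulate the states by total A-exponent and number of loops L (A-exp: L × count):
  A^10: L=6 ×1
  A^8: L=5 ×10
  A^6: L=4 ×43, L=6 ×2
  A^4: L=3 ×98, L=5 ×22
  A^2: L=2 ×121, L=4 ×83, L=6 ×6
  A^0: L=1 ×73, L=3 ×140, L=5 ×38, L=7 ×1
  A^-2: L=2 ×121, L=4 ×79, L=6 ×10
  A^-4: L=3 ×95, L=5 ×24, L=7 ×1
  A^-6: L=4 ×42, L=6 ×3
  A^-8: L=5 ×10
  A^-10: L=6 ×1
Each group contributes A^e * Σ count * d^(L-1):
Powers of d = -A^2 - A^-2: d^2 = A^4 + 2 + A^-4; d^3 = -A^6 - 3*A^2 - 3*A^-2 - A^-6; d^4 = A^8 + 4*A^4 + 6 + 4*A^-4 + A^-8; d^5 = -A^10 - 5*A^6 - 10*A^2 - 10*A^-2 - 5*A^-6 - A^-10; d^6 = A^12 + 6*A^8 + 15*A^4 + 20 + 15*A^-4 + 6*A^-8 + A^-12.
  A^10 * (d^5) = -A^20 - 5*A^16 - 10*A^12 - 10*A^8 - 5*A^4 - 1
  A^8 * (10*d^4) = 10*A^16 + 40*A^12 + 60*A^8 + 40*A^4 + 10
  A^6 * (43*d^3 + 2*d^5) = -2*A^16 - 53*A^12 - 149*A^8 - 149*A^4 - 53 - 2*A^-4
  A^4 * (98*d^2 + 22*d^4) = 22*A^12 + 186*A^8 + 328*A^4 + 186 + 22*A^-4
  A^2 * (121*d + 83*d^3 + 6*d^5) = -6*A^12 - 113*A^8 - 430*A^4 - 430 - 113*A^-4 - 6*A^-8
  A^0 * (73 + 140*d^2 + 38*d^4 + d^6) = A^12 + 44*A^8 + 307*A^4 + 601 + 307*A^-4 + 44*A^-8 + A^-12
  A^-2 * (121*d + 79*d^3 + 10*d^5) = -10*A^8 - 129*A^4 - 458 - 458*A^-4 - 129*A^-8 - 10*A^-12
  A^-4 * (95*d^2 + 24*d^4 + d^6) = A^8 + 30*A^4 + 206 + 354*A^-4 + 206*A^-8 + 30*A^-12 + A^-16
  A^-6 * (42*d^3 + 3*d^5) = -3*A^4 - 57 - 156*A^-4 - 156*A^-8 - 57*A^-12 - 3*A^-16
  A^-8 * (10*d^4) = 10 + 40*A^-4 + 60*A^-8 + 40*A^-12 + 10*A^-16
  A^-10 * (d^5) = -1 - 5*A^-4 - 10*A^-8 - 10*A^-12 - 5*A^-16 - A^-20
Summing the groups: <K> = -A^20 + 3*A^16 - 6*A^12 + 9*A^8 - 11*A^4 + 13 - 11*A^-4 + 9*A^-8 - 6*A^-12 + 3*A^-16 - A^-20
Normalise by the writhe: (-A^3)^(-w) = (-A^3)^(0) = 1, so f(A) = 1 * <K> = -A^20 + 3*A^16 - 6*A^12 + 9*A^8 - 11*A^4 + 13 - 11*A^-4 + 9*A^-8 - 6*A^-12 + 3*A^-16 - A^-20.
Substitute A = t^(-1/4), i.e. A^e → t^(-e/4): V(t) = -t^5 + 3*t^4 - 6*t^3 + 9*t^2 - 11*t + 13 - 11*t^-1 + 9*t^-2 - 6*t^-3 + 3*t^-4 - t^-5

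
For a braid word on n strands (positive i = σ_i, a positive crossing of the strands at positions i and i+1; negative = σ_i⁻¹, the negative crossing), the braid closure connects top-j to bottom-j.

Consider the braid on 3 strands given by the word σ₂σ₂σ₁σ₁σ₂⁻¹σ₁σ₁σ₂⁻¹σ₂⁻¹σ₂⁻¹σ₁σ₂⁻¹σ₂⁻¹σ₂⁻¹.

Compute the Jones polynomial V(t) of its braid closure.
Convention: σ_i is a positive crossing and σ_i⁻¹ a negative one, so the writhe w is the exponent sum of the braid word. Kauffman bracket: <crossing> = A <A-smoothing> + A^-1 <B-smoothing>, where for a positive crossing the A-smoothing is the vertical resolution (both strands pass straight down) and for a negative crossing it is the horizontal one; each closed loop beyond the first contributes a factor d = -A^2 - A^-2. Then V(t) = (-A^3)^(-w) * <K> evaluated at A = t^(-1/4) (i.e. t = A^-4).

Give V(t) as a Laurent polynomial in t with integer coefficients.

The presented braid s2 s2 s1 s1 s2^-1 s1 s1 s2^-1 s2^-1 s2^-1 s1 s2^-1 s2^-1 s2^-1 on 3 strands reduces by inverse Markov moves (closure unchanged at each step):
  Deconjugate: the word is γ·β·γ⁻¹ with γ = s2 s2 (prefix) and γ⁻¹ = s2^-1 s2^-1 (suffix); strip both.
Reduced to β = s1 s1 s2^-1 s1 s1 s2^-1 s2^-1 s2^-1 s1 s2^-1 on 3 strands, 10 crossings.
Compute on β:
Braid: s1 s1 s2^-1 s1 s1 s2^-1 s2^-1 s2^-1 s1 s2^-1 on 3 strands, 10 crossings.
Writhe w = (#positive) - (#negative) = 5 - 5 = 0.
State-sum expansion of <K>. There are 2^10 = 1024 states.
Each crossing splits two ways (0=vertical, 1=horizontal). The state's weight is A^(#A-smoothings - #B-smoothings) * d^(loops - 1).
Tabulate the states by total A-exponent and number of loops L (A-exp: L × count):
  A^10: L=6 ×1
  A^8: L=5 ×10
  A^6: L=4 ×43, L=6 ×2
  A^4: L=3 ×98, L=5 ×22
  A^2: L=2 ×121, L=4 ×83, L=6 ×6
  A^0: L=1 ×73, L=3 ×140, L=5 ×38, L=7 ×1
  A^-2: L=2 ×121, L=4 ×79, L=6 ×10
  A^-4: L=3 ×95, L=5 ×24, L=7 ×1
  A^-6: L=4 ×42, L=6 ×3
  A^-8: L=5 ×10
  A^-10: L=6 ×1
Each group contributes A^e * Σ count * d^(L-1):
Powers of d = -A^2 - A^-2: d^2 = A^4 + 2 + A^-4; d^3 = -A^6 - 3*A^2 - 3*A^-2 - A^-6; d^4 = A^8 + 4*A^4 + 6 + 4*A^-4 + A^-8; d^5 = -A^10 - 5*A^6 - 10*A^2 - 10*A^-2 - 5*A^-6 - A^-10; d^6 = A^12 + 6*A^8 + 15*A^4 + 20 + 15*A^-4 + 6*A^-8 + A^-12.
  A^10 * (d^5) = -A^20 - 5*A^16 - 10*A^12 - 10*A^8 - 5*A^4 - 1
  A^8 * (10*d^4) = 10*A^16 + 40*A^12 + 60*A^8 + 40*A^4 + 10
  A^6 * (43*d^3 + 2*d^5) = -2*A^16 - 53*A^12 - 149*A^8 - 149*A^4 - 53 - 2*A^-4
  A^4 * (98*d^2 + 22*d^4) = 22*A^12 + 186*A^8 + 328*A^4 + 186 + 22*A^-4
  A^2 * (121*d + 83*d^3 + 6*d^5) = -6*A^12 - 113*A^8 - 430*A^4 - 430 - 113*A^-4 - 6*A^-8
  A^0 * (73 + 140*d^2 + 38*d^4 + d^6) = A^12 + 44*A^8 + 307*A^4 + 601 + 307*A^-4 + 44*A^-8 + A^-12
  A^-2 * (121*d + 79*d^3 + 10*d^5) = -10*A^8 - 129*A^4 - 458 - 458*A^-4 - 129*A^-8 - 10*A^-12
  A^-4 * (95*d^2 + 24*d^4 + d^6) = A^8 + 30*A^4 + 206 + 354*A^-4 + 206*A^-8 + 30*A^-12 + A^-16
  A^-6 * (42*d^3 + 3*d^5) = -3*A^4 - 57 - 156*A^-4 - 156*A^-8 - 57*A^-12 - 3*A^-16
  A^-8 * (10*d^4) = 10 + 40*A^-4 + 60*A^-8 + 40*A^-12 + 10*A^-16
  A^-10 * (d^5) = -1 - 5*A^-4 - 10*A^-8 - 10*A^-12 - 5*A^-16 - A^-20
Summing the groups: <K> = -A^20 + 3*A^16 - 6*A^12 + 9*A^8 - 11*A^4 + 13 - 11*A^-4 + 9*A^-8 - 6*A^-12 + 3*A^-16 - A^-20
Normalise by the writhe: (-A^3)^(-w) = (-A^3)^(0) = 1, so f(A) = 1 * <K> = -A^20 + 3*A^16 - 6*A^12 + 9*A^8 - 11*A^4 + 13 - 11*A^-4 + 9*A^-8 - 6*A^-12 + 3*A^-16 - A^-20.
Substitute A = t^(-1/4), i.e. A^e → t^(-e/4): V(t) = -t^5 + 3*t^4 - 6*t^3 + 9*t^2 - 11*t + 13 - 11*t^-1 + 9*t^-2 - 6*t^-3 + 3*t^-4 - t^-5

Answer: -t^5 + 3*t^4 - 6*t^3 + 9*t^2 - 11*t + 13 - 11*t^-1 + 9*t^-2 - 6*t^-3 + 3*t^-4 - t^-5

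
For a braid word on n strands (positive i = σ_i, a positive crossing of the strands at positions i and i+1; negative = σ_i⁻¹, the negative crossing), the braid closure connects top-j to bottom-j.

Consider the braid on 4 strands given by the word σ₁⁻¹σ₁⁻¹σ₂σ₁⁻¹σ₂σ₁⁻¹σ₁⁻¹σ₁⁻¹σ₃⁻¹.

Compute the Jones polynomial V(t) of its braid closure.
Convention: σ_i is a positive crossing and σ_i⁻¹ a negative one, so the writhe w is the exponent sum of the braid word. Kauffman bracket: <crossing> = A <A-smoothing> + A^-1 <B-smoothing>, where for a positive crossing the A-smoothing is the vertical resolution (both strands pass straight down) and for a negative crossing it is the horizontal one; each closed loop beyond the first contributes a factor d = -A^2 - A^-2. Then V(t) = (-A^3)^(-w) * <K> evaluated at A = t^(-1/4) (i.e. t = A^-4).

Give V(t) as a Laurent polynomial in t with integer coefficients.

1 - t^-1 + 2*t^-2 - 2*t^-3 + 3*t^-4 - 3*t^-5 + 2*t^-6 - 2*t^-7 + t^-8

Derivation:
The presented braid s1^-1 s1^-1 s2 s1^-1 s2 s1^-1 s1^-1 s1^-1 s3^-1 on 4 strands reduces by inverse Markov moves (closure unchanged at each step):
  Destabilize: the word has the form β·s3^-1 where s3^-1 occurs only as the final letter (β ∈ B_3); drop it and the last strand → 3 strands.
Reduced to β = s1^-1 s1^-1 s2 s1^-1 s2 s1^-1 s1^-1 s1^-1 on 3 strands, 8 crossings.
Compute on β:
Braid: s1^-1 s1^-1 s2 s1^-1 s2 s1^-1 s1^-1 s1^-1 on 3 strands, 8 crossings.
Writhe w = (#positive) - (#negative) = 2 - 6 = -4.
Enumerate smoothing states for the bracket polynomial. There are 2^8 = 256 states.
Each crossing splits two ways (0=vertical, 1=horizontal). The state's weight is A^(#A-smoothings - #B-smoothings) * d^(loops - 1).
Tabulate the states by total A-exponent and number of loops L (A-exp: L × count):
  A^8: L=7 ×1
  A^6: L=6 ×8
  A^4: L=5 ×28
  A^2: L=4 ×55, L=6 ×1
  A^0: L=3 ×65, L=5 ×5
  A^-2: L=2 ×46, L=4 ×10
  A^-4: L=1 ×17, L=3 ×11
  A^-6: L=2 ×8
  A^-8: L=3 ×1
Each group contributes A^e * Σ count * d^(L-1):
Powers of d = -A^2 - A^-2: d^2 = A^4 + 2 + A^-4; d^3 = -A^6 - 3*A^2 - 3*A^-2 - A^-6; d^4 = A^8 + 4*A^4 + 6 + 4*A^-4 + A^-8; d^5 = -A^10 - 5*A^6 - 10*A^2 - 10*A^-2 - 5*A^-6 - A^-10; d^6 = A^12 + 6*A^8 + 15*A^4 + 20 + 15*A^-4 + 6*A^-8 + A^-12.
  A^8 * (d^6) = A^20 + 6*A^16 + 15*A^12 + 20*A^8 + 15*A^4 + 6 + A^-4
  A^6 * (8*d^5) = -8*A^16 - 40*A^12 - 80*A^8 - 80*A^4 - 40 - 8*A^-4
  A^4 * (28*d^4) = 28*A^12 + 112*A^8 + 168*A^4 + 112 + 28*A^-4
  A^2 * (55*d^3 + d^5) = -A^12 - 60*A^8 - 175*A^4 - 175 - 60*A^-4 - A^-8
  A^0 * (65*d^2 + 5*d^4) = 5*A^8 + 85*A^4 + 160 + 85*A^-4 + 5*A^-8
  A^-2 * (46*d + 10*d^3) = -10*A^4 - 76 - 76*A^-4 - 10*A^-8
  A^-4 * (17 + 11*d^2) = 11 + 39*A^-4 + 11*A^-8
  A^-6 * (8*d) = -8*A^-4 - 8*A^-8
  A^-8 * (d^2) = A^-4 + 2*A^-8 + A^-12
Summing the groups: <K> = A^20 - 2*A^16 + 2*A^12 - 3*A^8 + 3*A^4 - 2 + 2*A^-4 - A^-8 + A^-12
Normalise by the writhe: (-A^3)^(-w) = (-A^3)^(4) = A^12, so f(A) = A^12 * <K> = A^32 - 2*A^28 + 2*A^24 - 3*A^20 + 3*A^16 - 2*A^12 + 2*A^8 - A^4 + 1.
Substitute A = t^(-1/4), i.e. A^e → t^(-e/4): V(t) = 1 - t^-1 + 2*t^-2 - 2*t^-3 + 3*t^-4 - 3*t^-5 + 2*t^-6 - 2*t^-7 + t^-8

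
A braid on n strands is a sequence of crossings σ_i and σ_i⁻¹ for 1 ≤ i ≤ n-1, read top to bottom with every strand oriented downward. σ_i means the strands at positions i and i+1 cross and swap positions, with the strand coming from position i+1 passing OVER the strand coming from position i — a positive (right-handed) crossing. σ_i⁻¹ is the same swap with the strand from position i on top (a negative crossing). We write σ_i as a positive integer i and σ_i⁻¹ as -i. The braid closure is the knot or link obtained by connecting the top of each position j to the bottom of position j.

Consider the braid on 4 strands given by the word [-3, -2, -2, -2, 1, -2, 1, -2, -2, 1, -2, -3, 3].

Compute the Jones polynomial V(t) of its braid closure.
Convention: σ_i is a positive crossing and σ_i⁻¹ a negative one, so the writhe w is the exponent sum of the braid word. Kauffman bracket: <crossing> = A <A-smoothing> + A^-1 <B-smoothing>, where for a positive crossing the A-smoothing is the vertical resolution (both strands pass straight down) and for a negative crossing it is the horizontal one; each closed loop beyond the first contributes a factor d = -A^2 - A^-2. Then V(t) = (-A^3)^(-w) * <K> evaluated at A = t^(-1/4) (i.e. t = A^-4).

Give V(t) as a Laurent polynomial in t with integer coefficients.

-t + 3 - 4*t^-1 + 7*t^-2 - 8*t^-3 + 9*t^-4 - 9*t^-5 + 7*t^-6 - 5*t^-7 + 3*t^-8 - t^-9

Derivation:
The presented braid s3^-1 s2^-1 s2^-1 s2^-1 s1 s2^-1 s1 s2^-1 s2^-1 s1 s2^-1 s3^-1 s3 on 4 strands reduces by inverse Markov moves (closure unchanged at each step):
  Deconjugate: the word is γ·β·γ⁻¹ with γ = s3^-1 (prefix) and γ⁻¹ = s3 (suffix); strip both.
  Destabilize: the word has the form β·s3^-1 where s3^-1 occurs only as the final letter (β ∈ B_3); drop it and the last strand → 3 strands.
Reduced to β = s2^-1 s2^-1 s2^-1 s1 s2^-1 s1 s2^-1 s2^-1 s1 s2^-1 on 3 strands, 10 crossings.
Compute on β:
Braid: s2^-1 s2^-1 s2^-1 s1 s2^-1 s1 s2^-1 s2^-1 s1 s2^-1 on 3 strands, 10 crossings.
Writhe w = (#positive) - (#negative) = 3 - 7 = -4.
State-sum expansion of <K>. There are 2^10 = 1024 states.
Smooth each crossing (0=||, 1=⌣⌢); contribution A^(Σ sign_k(1-2s_k)) * d^(L-1).
Tabulate the states by total A-exponent and number of loops L (A-exp: L × count):
  A^10: L=8 ×1
  A^8: L=7 ×10
  A^6: L=6 ×45
  A^4: L=5 ×119, L=7 ×1
  A^2: L=4 ×202, L=6 ×8
  A^0: L=3 ×224, L=5 ×28
  A^-2: L=2 ×156, L=4 ×53, L=6 ×1
  A^-4: L=1 ×57, L=3 ×59, L=5 ×4
  A^-6: L=2 ×38, L=4 ×7
  A^-8: L=3 ×10
  A^-10: L=4 ×1
Each group contributes A^e * Σ count * d^(L-1):
Powers of d = -A^2 - A^-2: d^2 = A^4 + 2 + A^-4; d^3 = -A^6 - 3*A^2 - 3*A^-2 - A^-6; d^4 = A^8 + 4*A^4 + 6 + 4*A^-4 + A^-8; d^5 = -A^10 - 5*A^6 - 10*A^2 - 10*A^-2 - 5*A^-6 - A^-10; d^6 = A^12 + 6*A^8 + 15*A^4 + 20 + 15*A^-4 + 6*A^-8 + A^-12; d^7 = -A^14 - 7*A^10 - 21*A^6 - 35*A^2 - 35*A^-2 - 21*A^-6 - 7*A^-10 - A^-14.
  A^10 * (d^7) = -A^24 - 7*A^20 - 21*A^16 - 35*A^12 - 35*A^8 - 21*A^4 - 7 - A^-4
  A^8 * (10*d^6) = 10*A^20 + 60*A^16 + 150*A^12 + 200*A^8 + 150*A^4 + 60 + 10*A^-4
  A^6 * (45*d^5) = -45*A^16 - 225*A^12 - 450*A^8 - 450*A^4 - 225 - 45*A^-4
  A^4 * (119*d^4 + d^6) = A^16 + 125*A^12 + 491*A^8 + 734*A^4 + 491 + 125*A^-4 + A^-8
  A^2 * (202*d^3 + 8*d^5) = -8*A^12 - 242*A^8 - 686*A^4 - 686 - 242*A^-4 - 8*A^-8
  A^0 * (224*d^2 + 28*d^4) = 28*A^8 + 336*A^4 + 616 + 336*A^-4 + 28*A^-8
  A^-2 * (156*d + 53*d^3 + d^5) = -A^8 - 58*A^4 - 325 - 325*A^-4 - 58*A^-8 - A^-12
  A^-4 * (57 + 59*d^2 + 4*d^4) = 4*A^4 + 75 + 199*A^-4 + 75*A^-8 + 4*A^-12
  A^-6 * (38*d + 7*d^3) = -7 - 59*A^-4 - 59*A^-8 - 7*A^-12
  A^-8 * (10*d^2) = 10*A^-4 + 20*A^-8 + 10*A^-12
  A^-10 * (d^3) = -A^-4 - 3*A^-8 - 3*A^-12 - A^-16
Summing the groups: <K> = -A^24 + 3*A^20 - 5*A^16 + 7*A^12 - 9*A^8 + 9*A^4 - 8 + 7*A^-4 - 4*A^-8 + 3*A^-12 - A^-16
Normalise by the writhe: (-A^3)^(-w) = (-A^3)^(4) = A^12, so f(A) = A^12 * <K> = -A^36 + 3*A^32 - 5*A^28 + 7*A^24 - 9*A^20 + 9*A^16 - 8*A^12 + 7*A^8 - 4*A^4 + 3 - A^-4.
Substitute A = t^(-1/4), i.e. A^e → t^(-e/4): V(t) = -t + 3 - 4*t^-1 + 7*t^-2 - 8*t^-3 + 9*t^-4 - 9*t^-5 + 7*t^-6 - 5*t^-7 + 3*t^-8 - t^-9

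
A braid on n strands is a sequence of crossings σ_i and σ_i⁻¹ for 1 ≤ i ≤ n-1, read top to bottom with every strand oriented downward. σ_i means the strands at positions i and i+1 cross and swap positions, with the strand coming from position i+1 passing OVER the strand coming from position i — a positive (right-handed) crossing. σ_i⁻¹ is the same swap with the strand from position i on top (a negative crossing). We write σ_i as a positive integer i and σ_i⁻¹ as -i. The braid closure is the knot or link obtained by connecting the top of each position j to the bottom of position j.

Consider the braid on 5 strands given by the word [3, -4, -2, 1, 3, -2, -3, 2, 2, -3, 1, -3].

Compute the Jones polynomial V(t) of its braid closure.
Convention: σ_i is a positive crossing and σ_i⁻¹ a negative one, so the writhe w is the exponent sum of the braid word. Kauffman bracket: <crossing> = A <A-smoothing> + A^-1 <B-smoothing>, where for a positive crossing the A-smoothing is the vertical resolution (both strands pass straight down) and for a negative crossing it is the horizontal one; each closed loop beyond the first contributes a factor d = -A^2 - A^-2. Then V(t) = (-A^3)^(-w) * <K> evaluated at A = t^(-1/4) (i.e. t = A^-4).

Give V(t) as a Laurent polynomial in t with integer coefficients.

t^3 - t^2 + t - 1 + t^-1 - t^-2 + t^-3

Derivation:
The presented braid s3 s4^-1 s2^-1 s1 s3 s2^-1 s3^-1 s2 s2 s3^-1 s1 s3^-1 on 5 strands reduces by inverse Markov moves (closure unchanged at each step):
  Deconjugate: the word is γ·β·γ⁻¹ with γ = s3 (prefix) and γ⁻¹ = s3^-1 (suffix); strip both.
Reduced to β = s4^-1 s2^-1 s1 s3 s2^-1 s3^-1 s2 s2 s3^-1 s1 on 5 strands, 10 crossings.
Compute on β:
Braid: s4^-1 s2^-1 s1 s3 s2^-1 s3^-1 s2 s2 s3^-1 s1 on 5 strands, 10 crossings.
Writhe w = (#positive) - (#negative) = 5 - 5 = 0.
Enumerate smoothing states for the bracket polynomial. There are 2^10 = 1024 states.
Smooth each crossing (0=||, 1=⌣⌢); contribution A^(Σ sign_k(1-2s_k)) * d^(L-1).
Tabulate the states by total A-exponent and number of loops L (A-exp: L × count):
  A^10: L=4 ×1
  A^8: L=3 ×9, L=5 ×1
  A^6: L=2 ×27, L=4 ×18
  A^4: L=1 ×28, L=3 ×78, L=5 ×14
  A^2: L=2 ×116, L=4 ×88, L=6 ×6
  A^0: L=1 ×27, L=3 ×178, L=5 ×46, L=7 ×1
  A^-2: L=2 ×78, L=4 ×123, L=6 ×9
  A^-4: L=1 ×6, L=3 ×78, L=5 ×36
  A^-6: L=2 ×11, L=4 ×31, L=6 ×3
  A^-8: L=3 ×6, L=5 ×4
  A^-10: L=4 ×1
Each group contributes A^e * Σ count * d^(L-1):
Powers of d = -A^2 - A^-2: d^2 = A^4 + 2 + A^-4; d^3 = -A^6 - 3*A^2 - 3*A^-2 - A^-6; d^4 = A^8 + 4*A^4 + 6 + 4*A^-4 + A^-8; d^5 = -A^10 - 5*A^6 - 10*A^2 - 10*A^-2 - 5*A^-6 - A^-10; d^6 = A^12 + 6*A^8 + 15*A^4 + 20 + 15*A^-4 + 6*A^-8 + A^-12.
  A^10 * (d^3) = -A^16 - 3*A^12 - 3*A^8 - A^4
  A^8 * (9*d^2 + d^4) = A^16 + 13*A^12 + 24*A^8 + 13*A^4 + 1
  A^6 * (27*d + 18*d^3) = -18*A^12 - 81*A^8 - 81*A^4 - 18
  A^4 * (28 + 78*d^2 + 14*d^4) = 14*A^12 + 134*A^8 + 268*A^4 + 134 + 14*A^-4
  A^2 * (116*d + 88*d^3 + 6*d^5) = -6*A^12 - 118*A^8 - 440*A^4 - 440 - 118*A^-4 - 6*A^-8
  A^0 * (27 + 178*d^2 + 46*d^4 + d^6) = A^12 + 52*A^8 + 377*A^4 + 679 + 377*A^-4 + 52*A^-8 + A^-12
  A^-2 * (78*d + 123*d^3 + 9*d^5) = -9*A^8 - 168*A^4 - 537 - 537*A^-4 - 168*A^-8 - 9*A^-12
  A^-4 * (6 + 78*d^2 + 36*d^4) = 36*A^4 + 222 + 378*A^-4 + 222*A^-8 + 36*A^-12
  A^-6 * (11*d + 31*d^3 + 3*d^5) = -3*A^4 - 46 - 134*A^-4 - 134*A^-8 - 46*A^-12 - 3*A^-16
  A^-8 * (6*d^2 + 4*d^4) = 4 + 22*A^-4 + 36*A^-8 + 22*A^-12 + 4*A^-16
  A^-10 * (d^3) = -A^-4 - 3*A^-8 - 3*A^-12 - A^-16
Summing the groups: <K> = A^12 - A^8 + A^4 - 1 + A^-4 - A^-8 + A^-12
Normalise by the writhe: (-A^3)^(-w) = (-A^3)^(0) = 1, so f(A) = 1 * <K> = A^12 - A^8 + A^4 - 1 + A^-4 - A^-8 + A^-12.
Substitute A = t^(-1/4), i.e. A^e → t^(-e/4): V(t) = t^3 - t^2 + t - 1 + t^-1 - t^-2 + t^-3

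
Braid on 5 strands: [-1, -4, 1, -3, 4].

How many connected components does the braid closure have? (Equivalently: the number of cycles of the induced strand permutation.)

Track the strand permutation on 5 strands, starting from identity.
  step 1: s1^-1 swaps positions 1,2 -> [2 1 3 4 5]
  step 2: s4^-1 swaps positions 4,5 -> [2 1 3 5 4]
  step 3: s1 swaps positions 1,2 -> [1 2 3 5 4]
  step 4: s3^-1 swaps positions 3,4 -> [1 2 5 3 4]
  step 5: s4 swaps positions 4,5 -> [1 2 5 4 3]
Final permutation (position -> original strand): [1 2 5 4 3]
Closure components = cycle count of this permutation = 4.

Answer: 4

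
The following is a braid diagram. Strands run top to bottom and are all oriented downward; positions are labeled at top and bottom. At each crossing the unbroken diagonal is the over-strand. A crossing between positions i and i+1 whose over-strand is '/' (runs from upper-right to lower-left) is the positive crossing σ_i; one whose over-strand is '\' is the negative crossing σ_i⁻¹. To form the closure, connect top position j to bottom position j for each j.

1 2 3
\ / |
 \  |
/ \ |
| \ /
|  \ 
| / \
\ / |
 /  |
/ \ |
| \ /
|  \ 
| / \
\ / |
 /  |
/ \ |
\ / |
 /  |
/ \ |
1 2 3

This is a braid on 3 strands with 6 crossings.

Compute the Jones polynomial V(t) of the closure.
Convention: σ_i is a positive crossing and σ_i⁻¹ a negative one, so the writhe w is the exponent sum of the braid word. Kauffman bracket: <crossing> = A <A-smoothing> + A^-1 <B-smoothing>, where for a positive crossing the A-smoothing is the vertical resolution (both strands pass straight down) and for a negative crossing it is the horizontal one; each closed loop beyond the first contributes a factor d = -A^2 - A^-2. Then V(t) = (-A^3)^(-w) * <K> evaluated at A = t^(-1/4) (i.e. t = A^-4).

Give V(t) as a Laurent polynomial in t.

Reading the diagram top to bottom ('/'-over between positions i,i+1 = s_i, '\'-over = s_i^-1): braid word = s1^-1 s2^-1 s1 s2^-1 s1 s1.
The presented braid s1^-1 s2^-1 s1 s2^-1 s1 s1 on 3 strands reduces by inverse Markov moves (closure unchanged at each step):
  Deconjugate: the word is γ·β·γ⁻¹ with γ = s1^-1 (prefix) and γ⁻¹ = s1 (suffix); strip both.
Reduced to β = s2^-1 s1 s2^-1 s1 on 3 strands, 4 crossings.
Compute on β:
Braid: s2^-1 s1 s2^-1 s1 on 3 strands, 4 crossings.
Writhe w = (#positive) - (#negative) = 2 - 2 = 0.
Enumerate smoothing states for the bracket polynomial. There are 2^4 = 16 states.
For each crossing: s=0 is the vertical smoothing, s=1 horizontal. Crossing k contributes A^(sign_k * (1 - 2*s_k)); loop factor d = -A^2 - A^-2.
  state 0000: A-exp=+0, loops=3, term = A^0 * d^2
  state 0001: A-exp=-2, loops=2, term = A^-2 * d^1
  state 0010: A-exp=+2, loops=2, term = A^2 * d^1
  state 0011: A-exp=+0, loops=1, term = A^0 * d^0
  state 0100: A-exp=-2, loops=2, term = A^-2 * d^1
  state 0101: A-exp=-4, loops=3, term = A^-4 * d^2
  state 0110: A-exp=+0, loops=1, term = A^0 * d^0
  state 0111: A-exp=-2, loops=2, term = A^-2 * d^1
  state 1000: A-exp=+2, loops=2, term = A^2 * d^1
  state 1001: A-exp=+0, loops=1, term = A^0 * d^0
  state 1010: A-exp=+4, loops=3, term = A^4 * d^2
  state 1011: A-exp=+2, loops=2, term = A^2 * d^1
  state 1100: A-exp=+0, loops=1, term = A^0 * d^0
  state 1101: A-exp=-2, loops=2, term = A^-2 * d^1
  state 1110: A-exp=+2, loops=2, term = A^2 * d^1
  state 1111: A-exp=+0, loops=1, term = A^0 * d^0
Collect the terms by A-exponent (count of states per loop number):
Powers of d = -A^2 - A^-2: d^2 = A^4 + 2 + A^-4.
  A^4 * (d^2) = A^8 + 2*A^4 + 1
  A^2 * (4*d) = -4*A^4 - 4
  A^0 * (5 + d^2) = A^4 + 7 + A^-4
  A^-2 * (4*d) = -4 - 4*A^-4
  A^-4 * (d^2) = 1 + 2*A^-4 + A^-8
Summing the groups: <K> = A^8 - A^4 + 1 - A^-4 + A^-8
Normalise by the writhe: (-A^3)^(-w) = (-A^3)^(0) = 1, so f(A) = 1 * <K> = A^8 - A^4 + 1 - A^-4 + A^-8.
Substitute A = t^(-1/4), i.e. A^e → t^(-e/4): V(t) = t^2 - t + 1 - t^-1 + t^-2

Answer: t^2 - t + 1 - t^-1 + t^-2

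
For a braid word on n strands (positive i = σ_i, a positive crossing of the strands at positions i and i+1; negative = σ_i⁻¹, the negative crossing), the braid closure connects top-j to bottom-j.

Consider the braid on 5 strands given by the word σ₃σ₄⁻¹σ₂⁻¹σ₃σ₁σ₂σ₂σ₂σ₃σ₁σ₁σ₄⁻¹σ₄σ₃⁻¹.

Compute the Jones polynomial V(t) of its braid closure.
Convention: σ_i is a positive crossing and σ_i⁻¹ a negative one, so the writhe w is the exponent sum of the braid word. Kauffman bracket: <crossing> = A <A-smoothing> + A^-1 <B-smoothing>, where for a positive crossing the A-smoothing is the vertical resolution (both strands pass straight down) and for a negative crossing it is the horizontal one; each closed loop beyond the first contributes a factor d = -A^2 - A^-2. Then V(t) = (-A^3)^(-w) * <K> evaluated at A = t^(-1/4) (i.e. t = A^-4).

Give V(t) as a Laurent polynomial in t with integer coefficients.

t^10 - 3*t^9 + 4*t^8 - 6*t^7 + 6*t^6 - 5*t^5 + 5*t^4 - 2*t^3 + t^2

Derivation:
The presented braid s3 s4^-1 s2^-1 s3 s1 s2 s2 s2 s3 s1 s1 s4^-1 s4 s3^-1 on 5 strands reduces by inverse Markov moves (closure unchanged at each step):
  Deconjugate: the word is γ·β·γ⁻¹ with γ = s3 s4^-1 (prefix) and γ⁻¹ = s4 s3^-1 (suffix); strip both.
  Destabilize: the word has the form β·s4^-1 where s4^-1 occurs only as the final letter (β ∈ B_4); drop it and the last strand → 4 strands.
Reduced to β = s2^-1 s3 s1 s2 s2 s2 s3 s1 s1 on 4 strands, 9 crossings.
Compute on β:
Braid: s2^-1 s3 s1 s2 s2 s2 s3 s1 s1 on 4 strands, 9 crossings.
Writhe w = (#positive) - (#negative) = 8 - 1 = 7.
Enumerate smoothing states for the bracket polynomial. There are 2^9 = 512 states.
For each crossing: s=0 is the vertical smoothing, s=1 horizontal. Crossing k contributes A^(sign_k * (1 - 2*s_k)); loop factor d = -A^2 - A^-2.
Tabulate the states by total A-exponent and number of loops L (A-exp: L × count):
  A^9: L=3 ×1
  A^7: L=2 ×5, L=4 ×4
  A^5: L=1 ×6, L=3 ×27, L=5 ×3
  A^3: L=2 ×57, L=4 ×26, L=6 ×1
  A^1: L=1 ×39, L=3 ×77, L=5 ×10
  A^-1: L=2 ×81, L=4 ×44, L=6 ×1
  A^-3: L=3 ×73, L=5 ×11
  A^-5: L=4 ×35, L=6 ×1
  A^-7: L=5 ×9
  A^-9: L=6 ×1
Each group contributes A^e * Σ count * d^(L-1):
Powers of d = -A^2 - A^-2: d^2 = A^4 + 2 + A^-4; d^3 = -A^6 - 3*A^2 - 3*A^-2 - A^-6; d^4 = A^8 + 4*A^4 + 6 + 4*A^-4 + A^-8; d^5 = -A^10 - 5*A^6 - 10*A^2 - 10*A^-2 - 5*A^-6 - A^-10.
  A^9 * (d^2) = A^13 + 2*A^9 + A^5
  A^7 * (5*d + 4*d^3) = -4*A^13 - 17*A^9 - 17*A^5 - 4*A
  A^5 * (6 + 27*d^2 + 3*d^4) = 3*A^13 + 39*A^9 + 78*A^5 + 39*A + 3*A^-3
  A^3 * (57*d + 26*d^3 + d^5) = -A^13 - 31*A^9 - 145*A^5 - 145*A - 31*A^-3 - A^-7
  A^1 * (39 + 77*d^2 + 10*d^4) = 10*A^9 + 117*A^5 + 253*A + 117*A^-3 + 10*A^-7
  A^-1 * (81*d + 44*d^3 + d^5) = -A^9 - 49*A^5 - 223*A - 223*A^-3 - 49*A^-7 - A^-11
  A^-3 * (73*d^2 + 11*d^4) = 11*A^5 + 117*A + 212*A^-3 + 117*A^-7 + 11*A^-11
  A^-5 * (35*d^3 + d^5) = -A^5 - 40*A - 115*A^-3 - 115*A^-7 - 40*A^-11 - A^-15
  A^-7 * (9*d^4) = 9*A + 36*A^-3 + 54*A^-7 + 36*A^-11 + 9*A^-15
  A^-9 * (d^5) = -A - 5*A^-3 - 10*A^-7 - 10*A^-11 - 5*A^-15 - A^-19
Summing the groups: <K> = -A^13 + 2*A^9 - 5*A^5 + 5*A - 6*A^-3 + 6*A^-7 - 4*A^-11 + 3*A^-15 - A^-19
Normalise by the writhe: (-A^3)^(-w) = (-A^3)^(-7) = -A^-21, so f(A) = -A^-21 * <K> = A^-8 - 2*A^-12 + 5*A^-16 - 5*A^-20 + 6*A^-24 - 6*A^-28 + 4*A^-32 - 3*A^-36 + A^-40.
Substitute A = t^(-1/4), i.e. A^e → t^(-e/4): V(t) = t^10 - 3*t^9 + 4*t^8 - 6*t^7 + 6*t^6 - 5*t^5 + 5*t^4 - 2*t^3 + t^2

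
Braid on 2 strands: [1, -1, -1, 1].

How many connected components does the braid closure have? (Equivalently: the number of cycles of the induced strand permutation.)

Track the strand permutation on 2 strands, starting from identity.
  step 1: s1 swaps positions 1,2 -> [2 1]
  step 2: s1^-1 swaps positions 1,2 -> [1 2]
  step 3: s1^-1 swaps positions 1,2 -> [2 1]
  step 4: s1 swaps positions 1,2 -> [1 2]
Final permutation (position -> original strand): [1 2]
Closure components = cycle count of this permutation = 2.

Answer: 2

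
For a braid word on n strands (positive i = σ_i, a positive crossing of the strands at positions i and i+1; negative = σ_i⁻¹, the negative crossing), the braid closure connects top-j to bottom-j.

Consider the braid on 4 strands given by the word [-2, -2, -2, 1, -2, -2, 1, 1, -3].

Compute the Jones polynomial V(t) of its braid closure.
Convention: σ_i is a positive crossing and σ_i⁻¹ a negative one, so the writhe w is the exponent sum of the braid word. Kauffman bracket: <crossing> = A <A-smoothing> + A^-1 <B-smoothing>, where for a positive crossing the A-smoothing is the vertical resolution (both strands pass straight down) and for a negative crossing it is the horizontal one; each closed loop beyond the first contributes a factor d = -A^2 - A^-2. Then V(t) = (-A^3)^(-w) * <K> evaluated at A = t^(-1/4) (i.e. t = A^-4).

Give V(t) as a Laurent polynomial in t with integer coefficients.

The presented braid s2^-1 s2^-1 s2^-1 s1 s2^-1 s2^-1 s1 s1 s3^-1 on 4 strands reduces by inverse Markov moves (closure unchanged at each step):
  Destabilize: the word has the form β·s3^-1 where s3^-1 occurs only as the final letter (β ∈ B_3); drop it and the last strand → 3 strands.
Reduced to β = s2^-1 s2^-1 s2^-1 s1 s2^-1 s2^-1 s1 s1 on 3 strands, 8 crossings.
Compute on β:
Braid: s2^-1 s2^-1 s2^-1 s1 s2^-1 s2^-1 s1 s1 on 3 strands, 8 crossings.
Writhe w = (#positive) - (#negative) = 3 - 5 = -2.
Computing the Kauffman bracket via state sum. There are 2^8 = 256 states.
Each crossing splits two ways (0=vertical, 1=horizontal). The state's weight is A^(#A-smoothings - #B-smoothings) * d^(loops - 1).
Tabulate the states by total A-exponent and number of loops L (A-exp: L × count):
  A^8: L=6 ×1
  A^6: L=5 ×8
  A^4: L=4 ×27, L=6 ×1
  A^2: L=3 ×50, L=5 ×6
  A^0: L=2 ×53, L=4 ×17
  A^-2: L=1 ×27, L=3 ×28, L=5 ×1
  A^-4: L=2 ×24, L=4 ×4
  A^-6: L=3 ×8
  A^-8: L=4 ×1
Each group contributes A^e * Σ count * d^(L-1):
Powers of d = -A^2 - A^-2: d^2 = A^4 + 2 + A^-4; d^3 = -A^6 - 3*A^2 - 3*A^-2 - A^-6; d^4 = A^8 + 4*A^4 + 6 + 4*A^-4 + A^-8; d^5 = -A^10 - 5*A^6 - 10*A^2 - 10*A^-2 - 5*A^-6 - A^-10.
  A^8 * (d^5) = -A^18 - 5*A^14 - 10*A^10 - 10*A^6 - 5*A^2 - A^-2
  A^6 * (8*d^4) = 8*A^14 + 32*A^10 + 48*A^6 + 32*A^2 + 8*A^-2
  A^4 * (27*d^3 + d^5) = -A^14 - 32*A^10 - 91*A^6 - 91*A^2 - 32*A^-2 - A^-6
  A^2 * (50*d^2 + 6*d^4) = 6*A^10 + 74*A^6 + 136*A^2 + 74*A^-2 + 6*A^-6
  A^0 * (53*d + 17*d^3) = -17*A^6 - 104*A^2 - 104*A^-2 - 17*A^-6
  A^-2 * (27 + 28*d^2 + d^4) = A^6 + 32*A^2 + 89*A^-2 + 32*A^-6 + A^-10
  A^-4 * (24*d + 4*d^3) = -4*A^2 - 36*A^-2 - 36*A^-6 - 4*A^-10
  A^-6 * (8*d^2) = 8*A^-2 + 16*A^-6 + 8*A^-10
  A^-8 * (d^3) = -A^-2 - 3*A^-6 - 3*A^-10 - A^-14
Summing the groups: <K> = -A^18 + 2*A^14 - 4*A^10 + 5*A^6 - 4*A^2 + 5*A^-2 - 3*A^-6 + 2*A^-10 - A^-14
Normalise by the writhe: (-A^3)^(-w) = (-A^3)^(2) = A^6, so f(A) = A^6 * <K> = -A^24 + 2*A^20 - 4*A^16 + 5*A^12 - 4*A^8 + 5*A^4 - 3 + 2*A^-4 - A^-8.
Substitute A = t^(-1/4), i.e. A^e → t^(-e/4): V(t) = -t^2 + 2*t - 3 + 5*t^-1 - 4*t^-2 + 5*t^-3 - 4*t^-4 + 2*t^-5 - t^-6

Answer: -t^2 + 2*t - 3 + 5*t^-1 - 4*t^-2 + 5*t^-3 - 4*t^-4 + 2*t^-5 - t^-6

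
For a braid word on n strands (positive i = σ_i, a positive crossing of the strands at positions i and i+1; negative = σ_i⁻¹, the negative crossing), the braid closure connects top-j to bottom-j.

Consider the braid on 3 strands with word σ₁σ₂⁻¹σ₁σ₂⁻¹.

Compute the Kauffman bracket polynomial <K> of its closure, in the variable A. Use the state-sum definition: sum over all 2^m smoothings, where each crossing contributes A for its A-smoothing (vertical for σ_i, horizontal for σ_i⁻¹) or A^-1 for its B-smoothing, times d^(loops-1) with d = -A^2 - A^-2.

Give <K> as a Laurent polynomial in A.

Braid: s1 s2^-1 s1 s2^-1 on 3 strands, 4 crossings.
Writhe w = (#positive) - (#negative) = 2 - 2 = 0.
Enumerate smoothing states for the bracket polynomial. There are 2^4 = 16 states.
For each crossing: s=0 is the vertical smoothing, s=1 horizontal. Crossing k contributes A^(sign_k * (1 - 2*s_k)); loop factor d = -A^2 - A^-2.
  state 0000: A-exp=+0, loops=3, term = A^0 * d^2
  state 0001: A-exp=+2, loops=2, term = A^2 * d^1
  state 0010: A-exp=-2, loops=2, term = A^-2 * d^1
  state 0011: A-exp=+0, loops=1, term = A^0 * d^0
  state 0100: A-exp=+2, loops=2, term = A^2 * d^1
  state 0101: A-exp=+4, loops=3, term = A^4 * d^2
  state 0110: A-exp=+0, loops=1, term = A^0 * d^0
  state 0111: A-exp=+2, loops=2, term = A^2 * d^1
  state 1000: A-exp=-2, loops=2, term = A^-2 * d^1
  state 1001: A-exp=+0, loops=1, term = A^0 * d^0
  state 1010: A-exp=-4, loops=3, term = A^-4 * d^2
  state 1011: A-exp=-2, loops=2, term = A^-2 * d^1
  state 1100: A-exp=+0, loops=1, term = A^0 * d^0
  state 1101: A-exp=+2, loops=2, term = A^2 * d^1
  state 1110: A-exp=-2, loops=2, term = A^-2 * d^1
  state 1111: A-exp=+0, loops=1, term = A^0 * d^0
Collect the terms by A-exponent (count of states per loop number):
Powers of d = -A^2 - A^-2: d^2 = A^4 + 2 + A^-4.
  A^4 * (d^2) = A^8 + 2*A^4 + 1
  A^2 * (4*d) = -4*A^4 - 4
  A^0 * (5 + d^2) = A^4 + 7 + A^-4
  A^-2 * (4*d) = -4 - 4*A^-4
  A^-4 * (d^2) = 1 + 2*A^-4 + A^-8
Summing the groups: <K> = A^8 - A^4 + 1 - A^-4 + A^-8

Answer: A^8 - A^4 + 1 - A^-4 + A^-8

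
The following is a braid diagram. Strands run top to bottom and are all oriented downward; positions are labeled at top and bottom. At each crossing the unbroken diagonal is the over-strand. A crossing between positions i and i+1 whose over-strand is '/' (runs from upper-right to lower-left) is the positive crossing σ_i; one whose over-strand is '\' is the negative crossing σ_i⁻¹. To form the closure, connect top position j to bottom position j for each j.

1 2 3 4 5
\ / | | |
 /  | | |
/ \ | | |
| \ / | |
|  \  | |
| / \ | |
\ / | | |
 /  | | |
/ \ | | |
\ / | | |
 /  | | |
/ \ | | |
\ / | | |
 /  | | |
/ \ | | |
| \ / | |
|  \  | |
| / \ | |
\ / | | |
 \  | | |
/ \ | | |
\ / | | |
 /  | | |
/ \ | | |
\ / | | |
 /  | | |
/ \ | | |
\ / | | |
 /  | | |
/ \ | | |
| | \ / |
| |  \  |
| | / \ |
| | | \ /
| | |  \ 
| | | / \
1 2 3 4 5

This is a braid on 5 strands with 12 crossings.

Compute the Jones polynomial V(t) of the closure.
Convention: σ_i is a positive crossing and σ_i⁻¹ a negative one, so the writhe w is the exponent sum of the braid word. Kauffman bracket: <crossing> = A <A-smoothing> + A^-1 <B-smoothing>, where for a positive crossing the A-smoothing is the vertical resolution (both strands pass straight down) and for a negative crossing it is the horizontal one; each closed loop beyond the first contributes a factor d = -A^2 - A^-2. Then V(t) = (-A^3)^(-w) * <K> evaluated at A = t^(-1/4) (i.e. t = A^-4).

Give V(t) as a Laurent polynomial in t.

Reading the diagram top to bottom ('/'-over between positions i,i+1 = s_i, '\'-over = s_i^-1): braid word = s1 s2^-1 s1 s1 s1 s2^-1 s1^-1 s1 s1 s1 s3^-1 s4^-1.
The presented braid s1 s2^-1 s1 s1 s1 s2^-1 s1^-1 s1 s1 s1 s3^-1 s4^-1 on 5 strands reduces by inverse Markov moves (closure unchanged at each step):
  Destabilize: the word has the form β·s4^-1 where s4^-1 occurs only as the final letter (β ∈ B_4); drop it and the last strand → 4 strands.
  Destabilize: the word has the form β·s3^-1 where s3^-1 occurs only as the final letter (β ∈ B_3); drop it and the last strand → 3 strands.
Reduced to β = s1 s2^-1 s1 s1 s1 s2^-1 s1^-1 s1 s1 s1 on 3 strands, 10 crossings.
Compute on β:
First cancel adjacent σ_i σ_i⁻¹ pairs (Reidemeister II — same braid, same closure): s1 s2^-1 s1 s1 s1 s2^-1 s1^-1 s1 s1 s1 → s1 s2^-1 s1 s1 s1 s2^-1 s1 s1.
Braid: s1 s2^-1 s1 s1 s1 s2^-1 s1 s1 on 3 strands, 8 crossings.
Writhe w = (#positive) - (#negative) = 6 - 2 = 4.
Computing the Kauffman bracket via state sum. There are 2^8 = 256 states.
Smooth each crossing (0=||, 1=⌣⌢); contribution A^(Σ sign_k(1-2s_k)) * d^(L-1).
Tabulate the states by total A-exponent and number of loops L (A-exp: L × count):
  A^8: L=3 ×1
  A^6: L=2 ×8
  A^4: L=1 ×21, L=3 ×7
  A^2: L=2 ×54, L=4 ×2
  A^0: L=3 ×70
  A^-2: L=4 ×56
  A^-4: L=5 ×28
  A^-6: L=6 ×8
  A^-8: L=7 ×1
Each group contributes A^e * Σ count * d^(L-1):
Powers of d = -A^2 - A^-2: d^2 = A^4 + 2 + A^-4; d^3 = -A^6 - 3*A^2 - 3*A^-2 - A^-6; d^4 = A^8 + 4*A^4 + 6 + 4*A^-4 + A^-8; d^5 = -A^10 - 5*A^6 - 10*A^2 - 10*A^-2 - 5*A^-6 - A^-10; d^6 = A^12 + 6*A^8 + 15*A^4 + 20 + 15*A^-4 + 6*A^-8 + A^-12.
  A^8 * (d^2) = A^12 + 2*A^8 + A^4
  A^6 * (8*d) = -8*A^8 - 8*A^4
  A^4 * (21 + 7*d^2) = 7*A^8 + 35*A^4 + 7
  A^2 * (54*d + 2*d^3) = -2*A^8 - 60*A^4 - 60 - 2*A^-4
  A^0 * (70*d^2) = 70*A^4 + 140 + 70*A^-4
  A^-2 * (56*d^3) = -56*A^4 - 168 - 168*A^-4 - 56*A^-8
  A^-4 * (28*d^4) = 28*A^4 + 112 + 168*A^-4 + 112*A^-8 + 28*A^-12
  A^-6 * (8*d^5) = -8*A^4 - 40 - 80*A^-4 - 80*A^-8 - 40*A^-12 - 8*A^-16
  A^-8 * (d^6) = A^4 + 6 + 15*A^-4 + 20*A^-8 + 15*A^-12 + 6*A^-16 + A^-20
Summing the groups: <K> = A^12 - A^8 + 3*A^4 - 3 + 3*A^-4 - 4*A^-8 + 3*A^-12 - 2*A^-16 + A^-20
Normalise by the writhe: (-A^3)^(-w) = (-A^3)^(-4) = A^-12, so f(A) = A^-12 * <K> = 1 - A^-4 + 3*A^-8 - 3*A^-12 + 3*A^-16 - 4*A^-20 + 3*A^-24 - 2*A^-28 + A^-32.
Substitute A = t^(-1/4), i.e. A^e → t^(-e/4): V(t) = t^8 - 2*t^7 + 3*t^6 - 4*t^5 + 3*t^4 - 3*t^3 + 3*t^2 - t + 1

Answer: t^8 - 2*t^7 + 3*t^6 - 4*t^5 + 3*t^4 - 3*t^3 + 3*t^2 - t + 1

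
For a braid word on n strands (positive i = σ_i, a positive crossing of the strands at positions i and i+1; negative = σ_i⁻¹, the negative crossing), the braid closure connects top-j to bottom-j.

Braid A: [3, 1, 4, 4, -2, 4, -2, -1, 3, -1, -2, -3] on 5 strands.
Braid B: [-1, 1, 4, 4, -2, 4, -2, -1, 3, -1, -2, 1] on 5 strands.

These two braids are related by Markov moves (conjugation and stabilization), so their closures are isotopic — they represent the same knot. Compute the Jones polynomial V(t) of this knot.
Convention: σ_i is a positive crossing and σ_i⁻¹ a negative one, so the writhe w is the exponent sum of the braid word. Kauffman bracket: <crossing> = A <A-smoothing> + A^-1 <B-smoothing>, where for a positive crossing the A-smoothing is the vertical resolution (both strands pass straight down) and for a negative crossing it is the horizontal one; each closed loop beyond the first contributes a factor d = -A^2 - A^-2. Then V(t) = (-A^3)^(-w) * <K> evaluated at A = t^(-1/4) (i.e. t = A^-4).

Markov-equivalent braids have isotopic closures, hence identical knot invariants. Strip the Markov moves from each word to reach a common short braid β, then compute V(t) once on β.
Braid A: s3 s1 s4 s4 s2^-1 s4 s2^-1 s1^-1 s3 s1^-1 s2^-1 s3^-1 on 5 strands reduces by inverse Markov moves (closure unchanged at each step):
  Deconjugate: the word is γ·β·γ⁻¹ with γ = s3 (prefix) and γ⁻¹ = s3^-1 (suffix); strip both.
Reduced to β = s1 s4 s4 s2^-1 s4 s2^-1 s1^-1 s3 s1^-1 s2^-1 on 5 strands, 10 crossings.
Braid B: s1^-1 s1 s4 s4 s2^-1 s4 s2^-1 s1^-1 s3 s1^-1 s2^-1 s1 on 5 strands reduces by inverse Markov moves (closure unchanged at each step):
  Deconjugate: the word is γ·β·γ⁻¹ with γ = s1^-1 (prefix) and γ⁻¹ = s1 (suffix); strip both.
Reduced to β = s1 s4 s4 s2^-1 s4 s2^-1 s1^-1 s3 s1^-1 s2^-1 on 5 strands, 10 crossings.
Both give the same β = s1 s4 s4 s2^-1 s4 s2^-1 s1^-1 s3 s1^-1 s2^-1 on 5 strands, so one state sum suffices:
Braid: s1 s4 s4 s2^-1 s4 s2^-1 s1^-1 s3 s1^-1 s2^-1 on 5 strands, 10 crossings.
Writhe w = (#positive) - (#negative) = 5 - 5 = 0.
Enumerate smoothing states for the bracket polynomial. There are 2^10 = 1024 states.
Smooth each crossing (0=||, 1=⌣⌢); contribution A^(Σ sign_k(1-2s_k)) * d^(L-1).
Tabulate the states by total A-exponent and number of loops L (A-exp: L × count):
  A^10: L=6 ×1
  A^8: L=5 ×10
  A^6: L=4 ×40, L=6 ×5
  A^4: L=3 ×80, L=5 ×39, L=7 ×1
  A^2: L=2 ×79, L=4 ×117, L=6 ×14
  A^0: L=1 ×30, L=3 ×158, L=5 ×62, L=7 ×2
  A^-2: L=2 ×84, L=4 ×111, L=6 ×15
  A^-4: L=1 ×9, L=3 ×74, L=5 ×36, L=7 ×1
  A^-6: L=2 ×12, L=4 ×29, L=6 ×4
  A^-8: L=3 ×6, L=5 ×4
  A^-10: L=4 ×1
Each group contributes A^e * Σ count * d^(L-1):
Powers of d = -A^2 - A^-2: d^2 = A^4 + 2 + A^-4; d^3 = -A^6 - 3*A^2 - 3*A^-2 - A^-6; d^4 = A^8 + 4*A^4 + 6 + 4*A^-4 + A^-8; d^5 = -A^10 - 5*A^6 - 10*A^2 - 10*A^-2 - 5*A^-6 - A^-10; d^6 = A^12 + 6*A^8 + 15*A^4 + 20 + 15*A^-4 + 6*A^-8 + A^-12.
  A^10 * (d^5) = -A^20 - 5*A^16 - 10*A^12 - 10*A^8 - 5*A^4 - 1
  A^8 * (10*d^4) = 10*A^16 + 40*A^12 + 60*A^8 + 40*A^4 + 10
  A^6 * (40*d^3 + 5*d^5) = -5*A^16 - 65*A^12 - 170*A^8 - 170*A^4 - 65 - 5*A^-4
  A^4 * (80*d^2 + 39*d^4 + d^6) = A^16 + 45*A^12 + 251*A^8 + 414*A^4 + 251 + 45*A^-4 + A^-8
  A^2 * (79*d + 117*d^3 + 14*d^5) = -14*A^12 - 187*A^8 - 570*A^4 - 570 - 187*A^-4 - 14*A^-8
  A^0 * (30 + 158*d^2 + 62*d^4 + 2*d^6) = 2*A^12 + 74*A^8 + 436*A^4 + 758 + 436*A^-4 + 74*A^-8 + 2*A^-12
  A^-2 * (84*d + 111*d^3 + 15*d^5) = -15*A^8 - 186*A^4 - 567 - 567*A^-4 - 186*A^-8 - 15*A^-12
  A^-4 * (9 + 74*d^2 + 36*d^4 + d^6) = A^8 + 42*A^4 + 233 + 393*A^-4 + 233*A^-8 + 42*A^-12 + A^-16
  A^-6 * (12*d + 29*d^3 + 4*d^5) = -4*A^4 - 49 - 139*A^-4 - 139*A^-8 - 49*A^-12 - 4*A^-16
  A^-8 * (6*d^2 + 4*d^4) = 4 + 22*A^-4 + 36*A^-8 + 22*A^-12 + 4*A^-16
  A^-10 * (d^3) = -A^-4 - 3*A^-8 - 3*A^-12 - A^-16
Summing the groups: <K> = -A^20 + A^16 - 2*A^12 + 4*A^8 - 3*A^4 + 4 - 3*A^-4 + 2*A^-8 - A^-12
Normalise by the writhe: (-A^3)^(-w) = (-A^3)^(0) = 1, so f(A) = 1 * <K> = -A^20 + A^16 - 2*A^12 + 4*A^8 - 3*A^4 + 4 - 3*A^-4 + 2*A^-8 - A^-12.
Substitute A = t^(-1/4), i.e. A^e → t^(-e/4): V(t) = -t^3 + 2*t^2 - 3*t + 4 - 3*t^-1 + 4*t^-2 - 2*t^-3 + t^-4 - t^-5

Answer: -t^3 + 2*t^2 - 3*t + 4 - 3*t^-1 + 4*t^-2 - 2*t^-3 + t^-4 - t^-5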